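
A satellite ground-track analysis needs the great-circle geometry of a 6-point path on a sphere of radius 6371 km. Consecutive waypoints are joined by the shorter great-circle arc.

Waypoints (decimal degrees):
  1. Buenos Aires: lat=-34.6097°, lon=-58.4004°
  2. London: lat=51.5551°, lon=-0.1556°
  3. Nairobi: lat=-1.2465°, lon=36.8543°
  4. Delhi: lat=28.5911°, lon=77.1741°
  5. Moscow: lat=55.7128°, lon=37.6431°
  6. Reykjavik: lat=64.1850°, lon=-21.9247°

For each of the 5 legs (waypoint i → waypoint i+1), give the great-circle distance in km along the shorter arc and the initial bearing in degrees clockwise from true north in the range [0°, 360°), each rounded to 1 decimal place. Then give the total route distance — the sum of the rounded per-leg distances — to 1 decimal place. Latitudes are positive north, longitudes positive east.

Leg 1: dist=11131.6 km, bearing=32.5°
Leg 2: dist=6822.7 km, bearing=136.7°
Leg 3: dist=5424.5 km, bearing=49.1°
Leg 4: dist=4339.0 km, bearing=325.3°
Leg 5: dist=3310.2 km, bearing=310.9°
Total: 31028.0 km

Leg 1: φ1=-0.6040532, φ2=0.8998062, Δφ=1.5038595, Δλ=1.0165635 rad; a=sin²(Δφ/2)+cosφ1·cosφ2·sin²(Δλ/2)=0.5877632461; c=2·atan2(√a, √(1-a))=1.747236865; dist=6371·c=11131.646 ≈ 11131.6 km; running total=11131.6 km
Leg 1 bearing: y=sinΔλ·cosφ2=0.52868678, x=cosφ1·sinφ2-sinφ1·cosφ2·cosΔλ=0.83047019; θ=atan2(y, x)=32.4813° ≈ 32.5°
Leg 2: φ1=0.8998062, φ2=-0.0217555, Δφ=-0.9215618, Δλ=0.6459446 rad; a=sin²(Δφ/2)+cosφ1·cosφ2·sin²(Δλ/2)=0.2603294409; c=2·atan2(√a, √(1-a))=1.070892521; dist=6371·c=6822.656 ≈ 6822.7 km; running total=17954.3 km
Leg 2 bearing: y=sinΔλ·cosφ2=0.60181056, x=cosφ1·sinφ2-sinφ1·cosφ2·cosΔλ=-0.63879272; θ=atan2(y, x)=136.7075° ≈ 136.7°
Leg 3: φ1=-0.0217555, φ2=0.4990088, Δφ=0.5207644, Δλ=0.7037133 rad; a=sin²(Δφ/2)+cosφ1·cosφ2·sin²(Δλ/2)=0.1705493092; c=2·atan2(√a, √(1-a))=0.851438985; dist=6371·c=5424.518 ≈ 5424.5 km; running total=23378.8 km
Leg 3 bearing: y=sinΔλ·cosφ2=0.56814989, x=cosφ1·sinφ2-sinφ1·cosφ2·cosΔλ=0.49300575; θ=atan2(y, x)=49.0506° ≈ 49.1°
Leg 4: φ1=0.4990088, φ2=0.9723718, Δφ=0.4733630, Δλ=-0.6899461 rad; a=sin²(Δφ/2)+cosφ1·cosφ2·sin²(Δλ/2)=0.1115475460; c=2·atan2(√a, √(1-a))=0.681061356; dist=6371·c=4339.042 ≈ 4339.0 km; running total=27717.8 km
Leg 4 bearing: y=sinΔλ·cosφ2=-0.35856438, x=cosφ1·sinφ2-sinφ1·cosφ2·cosΔλ=0.51754260; θ=atan2(y, x)=-34.7150° <0 so +360° → 325.2850° ≈ 325.3°
Leg 5: φ1=0.9723718, φ2=1.1202396, Δφ=0.1478678, Δλ=-1.0396542 rad; a=sin²(Δφ/2)+cosφ1·cosφ2·sin²(Δλ/2)=0.0659858571; c=2·atan2(√a, √(1-a))=0.519579007; dist=6371·c=3310.238 ≈ 3310.2 km; running total=31028.0 km
Leg 5 bearing: y=sinΔλ·cosφ2=-0.37547216, x=cosφ1·sinφ2-sinφ1·cosφ2·cosΔλ=0.32488083; θ=atan2(y, x)=-49.1317° <0 so +360° → 310.8683° ≈ 310.9°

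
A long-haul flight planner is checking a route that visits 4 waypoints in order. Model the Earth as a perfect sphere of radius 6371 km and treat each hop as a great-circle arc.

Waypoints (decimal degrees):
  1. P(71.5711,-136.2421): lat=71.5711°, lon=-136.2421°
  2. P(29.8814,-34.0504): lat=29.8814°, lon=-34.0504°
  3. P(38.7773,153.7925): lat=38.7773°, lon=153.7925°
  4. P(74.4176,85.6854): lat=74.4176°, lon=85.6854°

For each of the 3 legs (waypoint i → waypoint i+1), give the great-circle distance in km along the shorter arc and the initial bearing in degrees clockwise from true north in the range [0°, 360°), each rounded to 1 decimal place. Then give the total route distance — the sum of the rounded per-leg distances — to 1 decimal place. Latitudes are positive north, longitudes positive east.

Leg 1: φ1=1.2491513, φ2=0.5215288, Δφ=-0.7276225, Δλ=1.7835816 rad; a=sin²(Δφ/2)+cosφ1·cosφ2·sin²(Δλ/2)=0.2926144695; c=2·atan2(√a, √(1-a))=1.143105140; dist=6371·c=7282.723 ≈ 7282.7 km; running total=7282.7 km
Leg 1 bearing: y=sinΔλ·cosφ2=0.84750332, x=cosφ1·sinφ2-sinφ1·cosφ2·cosΔλ=0.33121457; θ=atan2(y, x)=68.6538° ≈ 68.7°
Leg 2: φ1=0.5215288, φ2=0.6767916, Δφ=0.1552627, Δλ=3.2784771 rad; a=sin²(Δφ/2)+cosφ1·cosφ2·sin²(Δλ/2)=0.6787999378; c=2·atan2(√a, √(1-a))=1.936492881; dist=6371·c=12337.396 ≈ 12337.4 km; running total=19620.1 km
Leg 2 bearing: y=sinΔλ·cosφ2=-0.10638026, x=cosφ1·sinφ2-sinφ1·cosφ2·cosΔλ=0.92779608; θ=atan2(y, x)=-6.5409° <0 so +360° → 353.4591° ≈ 353.5°
Leg 3: φ1=0.6767916, φ2=1.2988321, Δφ=0.6220406, Δλ=-1.1886931 rad; a=sin²(Δφ/2)+cosφ1·cosφ2·sin²(Δλ/2)=0.1593195240; c=2·atan2(√a, √(1-a))=0.821175940; dist=6371·c=5231.712 ≈ 5231.7 km; running total=24851.8 km
Leg 3 bearing: y=sinΔλ·cosφ2=-0.24925145, x=cosφ1·sinφ2-sinφ1·cosφ2·cosΔλ=0.68820126; θ=atan2(y, x)=-19.9093° <0 so +360° → 340.0907° ≈ 340.1°

Leg 1: dist=7282.7 km, bearing=68.7°
Leg 2: dist=12337.4 km, bearing=353.5°
Leg 3: dist=5231.7 km, bearing=340.1°
Total: 24851.8 km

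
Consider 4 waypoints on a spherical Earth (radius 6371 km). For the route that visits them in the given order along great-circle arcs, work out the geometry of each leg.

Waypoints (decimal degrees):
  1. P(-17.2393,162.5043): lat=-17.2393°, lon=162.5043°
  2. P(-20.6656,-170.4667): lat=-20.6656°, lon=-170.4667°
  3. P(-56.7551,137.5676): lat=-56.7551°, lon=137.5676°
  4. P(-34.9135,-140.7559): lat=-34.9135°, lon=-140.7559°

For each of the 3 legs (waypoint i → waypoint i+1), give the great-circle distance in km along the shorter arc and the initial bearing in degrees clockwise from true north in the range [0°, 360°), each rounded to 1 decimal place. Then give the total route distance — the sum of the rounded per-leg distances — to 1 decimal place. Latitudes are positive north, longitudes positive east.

Leg 1: φ1=-0.3008825, φ2=-0.3606828, Δφ=-0.0598002, Δλ=-5.8114403 rad; a=sin²(Δφ/2)+cosφ1·cosφ2·sin²(Δλ/2)=0.0496959569; c=2·atan2(√a, √(1-a))=0.449629751; dist=6371·c=2864.591 ≈ 2864.6 km; running total=2864.6 km
Leg 1 bearing: y=sinΔλ·cosφ2=0.42520088, x=cosφ1·sinφ2-sinφ1·cosφ2·cosΔλ=-0.09005157; θ=atan2(y, x)=101.9577° ≈ 102.0°
Leg 2: φ1=-0.3606828, φ2=-0.9905634, Δφ=-0.6298806, Δλ=5.3762127 rad; a=sin²(Δφ/2)+cosφ1·cosφ2·sin²(Δλ/2)=0.1944022341; c=2·atan2(√a, √(1-a))=0.913226113; dist=6371·c=5818.164 ≈ 5818.2 km; running total=8682.8 km
Leg 2 bearing: y=sinΔλ·cosφ2=-0.43180017, x=cosφ1·sinφ2-sinφ1·cosφ2·cosΔλ=-0.66331639; θ=atan2(y, x)=-146.9370° <0 so +360° → 213.0630° ≈ 213.1°
Leg 3: φ1=-0.9905634, φ2=-0.6093555, Δφ=0.3812078, Δλ=-4.8576615 rad; a=sin²(Δφ/2)+cosφ1·cosφ2·sin²(Δλ/2)=0.2281276029; c=2·atan2(√a, √(1-a))=0.995903565; dist=6371·c=6344.902 ≈ 6344.9 km; running total=15027.7 km
Leg 3 bearing: y=sinΔλ·cosφ2=0.81137939, x=cosφ1·sinφ2-sinφ1·cosφ2·cosΔλ=-0.21448795; θ=atan2(y, x)=104.8074° ≈ 104.8°

Leg 1: dist=2864.6 km, bearing=102.0°
Leg 2: dist=5818.2 km, bearing=213.1°
Leg 3: dist=6344.9 km, bearing=104.8°
Total: 15027.7 km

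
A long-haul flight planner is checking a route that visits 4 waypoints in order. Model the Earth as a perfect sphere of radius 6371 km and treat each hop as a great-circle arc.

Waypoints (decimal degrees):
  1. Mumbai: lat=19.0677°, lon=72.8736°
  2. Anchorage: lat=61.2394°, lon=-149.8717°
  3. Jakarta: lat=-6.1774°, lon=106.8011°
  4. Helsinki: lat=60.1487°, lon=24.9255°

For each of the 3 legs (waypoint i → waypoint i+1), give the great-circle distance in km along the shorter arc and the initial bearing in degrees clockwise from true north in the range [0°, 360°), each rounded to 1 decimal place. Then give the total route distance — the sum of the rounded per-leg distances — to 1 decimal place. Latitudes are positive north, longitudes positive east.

Leg 1: dist=10310.8 km, bearing=19.1°
Leg 2: dist=11320.3 km, bearing=278.8°
Leg 3: dist=10156.6 km, bearing=330.5°
Total: 31787.7 km

Leg 1: φ1=0.3327941, φ2=1.0688292, Δφ=0.7360350, Δλ=-3.8876389 rad; a=sin²(Δφ/2)+cosφ1·cosφ2·sin²(Δλ/2)=0.5237876229; c=2·atan2(√a, √(1-a))=1.618389538; dist=6371·c=10310.760 ≈ 10310.8 km; running total=10310.8 km
Leg 1 bearing: y=sinΔλ·cosφ2=0.32657665, x=cosφ1·sinφ2-sinφ1·cosφ2·cosΔλ=0.94397261; θ=atan2(y, x)=19.0836° ≈ 19.1°
Leg 2: φ1=1.0688292, φ2=-0.1078160, Δφ=-1.1766451, Δλ=4.4797855 rad; a=sin²(Δφ/2)+cosφ1·cosφ2·sin²(Δλ/2)=0.6022997334; c=2·atan2(√a, √(1-a))=1.776850827; dist=6371·c=11320.317 ≈ 11320.3 km; running total=21631.1 km
Leg 2 bearing: y=sinΔλ·cosφ2=-0.96741941, x=cosφ1·sinφ2-sinφ1·cosφ2·cosΔλ=0.14912660; θ=atan2(y, x)=-81.2369° <0 so +360° → 278.7631° ≈ 278.8°
Leg 3: φ1=-0.1078160, φ2=1.0497929, Δφ=1.1576088, Δλ=-1.4289988 rad; a=sin²(Δφ/2)+cosφ1·cosφ2·sin²(Δλ/2)=0.5116974051; c=2·atan2(√a, √(1-a))=1.594193272; dist=6371·c=10156.605 ≈ 10156.6 km; running total=31787.7 km
Leg 3 bearing: y=sinΔλ·cosφ2=-0.49275508, x=cosφ1·sinφ2-sinφ1·cosφ2·cosΔλ=0.86985350; θ=atan2(y, x)=-29.5307° <0 so +360° → 330.4693° ≈ 330.5°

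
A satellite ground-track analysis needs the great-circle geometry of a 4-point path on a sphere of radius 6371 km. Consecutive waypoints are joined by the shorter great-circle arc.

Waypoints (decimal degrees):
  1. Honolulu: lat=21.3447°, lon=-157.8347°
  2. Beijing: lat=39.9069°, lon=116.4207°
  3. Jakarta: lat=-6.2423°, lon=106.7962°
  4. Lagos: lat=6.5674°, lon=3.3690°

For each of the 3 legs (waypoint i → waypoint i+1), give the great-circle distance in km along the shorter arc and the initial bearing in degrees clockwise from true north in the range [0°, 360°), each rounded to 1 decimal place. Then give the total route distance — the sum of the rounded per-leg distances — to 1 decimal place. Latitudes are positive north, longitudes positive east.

Leg 1: φ1=0.3725353, φ2=0.6965068, Δφ=0.3239715, Δλ=4.7866597 rad; a=sin²(Δφ/2)+cosφ1·cosφ2·sin²(Δλ/2)=0.3567386369; c=2·atan2(√a, √(1-a))=1.280200913; dist=6371·c=8156.160 ≈ 8156.2 km; running total=8156.2 km
Leg 1 bearing: y=sinΔλ·cosφ2=-0.76497319, x=cosφ1·sinφ2-sinφ1·cosφ2·cosΔλ=0.57681951; θ=atan2(y, x)=-52.9823° <0 so +360° → 307.0177° ≈ 307.0°
Leg 2: φ1=0.6965068, φ2=-0.1089487, Δφ=-0.8054555, Δλ=-0.1679792 rad; a=sin²(Δφ/2)+cosφ1·cosφ2·sin²(Δλ/2)=0.1589750958; c=2·atan2(√a, √(1-a))=0.820234399; dist=6371·c=5225.713 ≈ 5225.7 km; running total=13381.9 km
Leg 2 bearing: y=sinΔλ·cosφ2=-0.16619907, x=cosφ1·sinφ2-sinφ1·cosφ2·cosΔλ=-0.71216987; θ=atan2(y, x)=-166.8640° <0 so +360° → 193.1360° ≈ 193.1°
Leg 3: φ1=-0.1089487, φ2=0.1146228, Δφ=0.2235714, Δλ=-1.8051452 rad; a=sin²(Δφ/2)+cosφ1·cosφ2·sin²(Δλ/2)=0.6208771060; c=2·atan2(√a, √(1-a))=1.814969609; dist=6371·c=11563.171 ≈ 11563.2 km; running total=24945.1 km
Leg 3 bearing: y=sinΔλ·cosφ2=-0.96628312, x=cosφ1·sinφ2-sinφ1·cosφ2·cosΔλ=0.08861057; θ=atan2(y, x)=-84.7605° <0 so +360° → 275.2395° ≈ 275.2°

Leg 1: dist=8156.2 km, bearing=307.0°
Leg 2: dist=5225.7 km, bearing=193.1°
Leg 3: dist=11563.2 km, bearing=275.2°
Total: 24945.1 km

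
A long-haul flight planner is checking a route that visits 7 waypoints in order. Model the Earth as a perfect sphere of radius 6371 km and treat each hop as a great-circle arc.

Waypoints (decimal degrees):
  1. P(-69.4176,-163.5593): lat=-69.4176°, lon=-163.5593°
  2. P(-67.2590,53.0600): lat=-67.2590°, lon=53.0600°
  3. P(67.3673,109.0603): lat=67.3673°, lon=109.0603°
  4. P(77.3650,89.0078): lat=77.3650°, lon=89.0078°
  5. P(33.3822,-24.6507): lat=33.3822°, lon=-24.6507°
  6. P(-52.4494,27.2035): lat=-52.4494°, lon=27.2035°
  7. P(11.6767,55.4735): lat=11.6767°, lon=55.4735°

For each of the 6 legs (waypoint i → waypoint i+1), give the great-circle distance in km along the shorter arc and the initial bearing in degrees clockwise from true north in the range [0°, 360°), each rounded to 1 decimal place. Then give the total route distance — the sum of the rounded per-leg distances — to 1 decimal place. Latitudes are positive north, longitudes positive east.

Leg 1: φ1=-1.2115657, φ2=-1.1738910, Δφ=0.0376747, Δλ=3.7807200 rad; a=sin²(Δφ/2)+cosφ1·cosφ2·sin²(Δλ/2)=0.1228416046; c=2·atan2(√a, √(1-a))=0.716183498; dist=6371·c=4562.805 ≈ 4562.8 km; running total=4562.8 km
Leg 1 bearing: y=sinΔλ·cosφ2=-0.23058485, x=cosφ1·sinφ2-sinφ1·cosφ2·cosΔλ=-0.61468431; θ=atan2(y, x)=-159.4376° <0 so +360° → 200.5624° ≈ 200.6°
Leg 2: φ1=-1.1738910, φ2=1.1757812, Δφ=2.3496722, Δλ=0.9773896 rad; a=sin²(Δφ/2)+cosφ1·cosφ2·sin²(Δλ/2)=0.8840272855; c=2·atan2(√a, √(1-a))=2.446594011; dist=6371·c=15587.250 ≈ 15587.3 km; running total=20150.1 km
Leg 2 bearing: y=sinΔλ·cosφ2=0.31903315, x=cosφ1·sinφ2-sinφ1·cosφ2·cosΔλ=0.55525672; θ=atan2(y, x)=29.8803° ≈ 29.9°
Leg 3: φ1=1.1757812, φ2=1.3502740, Δφ=0.1744928, Δλ=-0.3499821 rad; a=sin²(Δφ/2)+cosφ1·cosφ2·sin²(Δλ/2)=0.0101440546; c=2·atan2(√a, √(1-a))=0.201777521; dist=6371·c=1285.525 ≈ 1285.5 km; running total=21435.6 km
Leg 3 bearing: y=sinΔλ·cosφ2=-0.07500158, x=cosφ1·sinφ2-sinφ1·cosφ2·cosΔλ=0.18584772; θ=atan2(y, x)=-21.9773° <0 so +360° → 338.0227° ≈ 338.0°
Leg 4: φ1=1.3502740, φ2=0.5826293, Δφ=-0.7676447, Δλ=-1.9837150 rad; a=sin²(Δφ/2)+cosφ1·cosφ2·sin²(Δλ/2)=0.2681991893; c=2·atan2(√a, √(1-a))=1.088740596; dist=6371·c=6936.366 ≈ 6936.4 km; running total=28372.0 km
Leg 4 bearing: y=sinΔλ·cosφ2=-0.76483842, x=cosφ1·sinφ2-sinφ1·cosφ2·cosΔλ=0.44732061; θ=atan2(y, x)=-59.6785° <0 so +360° → 300.3215° ≈ 300.3°
Leg 5: φ1=0.5826293, φ2=-0.9154147, Δφ=-1.4980440, Δλ=0.9050265 rad; a=sin²(Δφ/2)+cosφ1·cosφ2·sin²(Δλ/2)=0.5609434549; c=2·atan2(√a, √(1-a))=1.692987073; dist=6371·c=10786.021 ≈ 10786.0 km; running total=39158.0 km
Leg 5 bearing: y=sinΔλ·cosφ2=0.47930610, x=cosφ1·sinφ2-sinφ1·cosφ2·cosΔλ=-0.86914282; θ=atan2(y, x)=151.1246° ≈ 151.1°
Leg 6: φ1=-0.9154147, φ2=0.2037969, Δφ=1.1192116, Δλ=0.4934046 rad; a=sin²(Δφ/2)+cosφ1·cosφ2·sin²(Δλ/2)=0.3173984684; c=2·atan2(√a, √(1-a))=1.196945403; dist=6371·c=7625.739 ≈ 7625.7 km; running total=46783.7 km
Leg 6 bearing: y=sinΔλ·cosφ2=0.46382551, x=cosφ1·sinφ2-sinφ1·cosφ2·cosΔλ=0.80715093; θ=atan2(y, x)=29.8836° ≈ 29.9°

Leg 1: dist=4562.8 km, bearing=200.6°
Leg 2: dist=15587.3 km, bearing=29.9°
Leg 3: dist=1285.5 km, bearing=338.0°
Leg 4: dist=6936.4 km, bearing=300.3°
Leg 5: dist=10786.0 km, bearing=151.1°
Leg 6: dist=7625.7 km, bearing=29.9°
Total: 46783.7 km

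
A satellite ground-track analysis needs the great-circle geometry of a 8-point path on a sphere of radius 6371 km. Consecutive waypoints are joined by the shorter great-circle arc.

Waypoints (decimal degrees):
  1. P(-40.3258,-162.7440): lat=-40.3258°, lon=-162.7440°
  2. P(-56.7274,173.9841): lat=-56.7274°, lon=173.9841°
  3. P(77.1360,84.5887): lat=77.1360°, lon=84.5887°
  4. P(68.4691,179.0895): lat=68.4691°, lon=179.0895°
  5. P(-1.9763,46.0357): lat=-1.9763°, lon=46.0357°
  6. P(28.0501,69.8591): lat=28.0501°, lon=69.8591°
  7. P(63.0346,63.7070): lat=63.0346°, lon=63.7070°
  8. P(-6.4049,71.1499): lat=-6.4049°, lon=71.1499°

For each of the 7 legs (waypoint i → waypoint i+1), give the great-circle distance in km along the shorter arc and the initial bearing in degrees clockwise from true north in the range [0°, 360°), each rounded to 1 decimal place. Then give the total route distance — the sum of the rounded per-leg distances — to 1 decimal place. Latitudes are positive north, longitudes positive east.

Leg 1: dist=2478.5 km, bearing=214.9°
Leg 2: dist=16064.2 km, bearing=337.5°
Leg 3: dist=2866.8 km, bearing=57.3°
Leg 4: dist=11832.0 km, bearing=310.4°
Leg 5: dist=4198.1 km, bearing=35.6°
Leg 6: dist=3915.6 km, bearing=355.2°
Leg 7: dist=7747.1 km, bearing=172.1°
Total: 49102.3 km

Leg 1: φ1=-0.7038180, φ2=-0.9900799, Δφ=-0.2862619, Δλ=5.8770140 rad; a=sin²(Δφ/2)+cosφ1·cosφ2·sin²(Δλ/2)=0.0373616198; c=2·atan2(√a, √(1-a))=0.389031706; dist=6371·c=2478.521 ≈ 2478.5 km; running total=2478.5 km
Leg 1 bearing: y=sinΔλ·cosφ2=-0.21675823, x=cosφ1·sinφ2-sinφ1·cosφ2·cosΔλ=-0.31125357; θ=atan2(y, x)=-145.1465° <0 so +360° → 214.8535° ≈ 214.9°
Leg 2: φ1=-0.9900799, φ2=1.3462772, Δφ=2.3363571, Δλ=-1.5602441 rad; a=sin²(Δφ/2)+cosφ1·cosφ2·sin²(Δλ/2)=0.9068983297; c=2·atan2(√a, √(1-a))=2.521451889; dist=6371·c=16064.170 ≈ 16064.2 km; running total=18542.7 km
Leg 2 bearing: y=sinΔλ·cosφ2=-0.22262522, x=cosφ1·sinφ2-sinφ1·cosφ2·cosΔλ=0.53681748; θ=atan2(y, x)=-22.5244° <0 so +360° → 337.4756° ≈ 337.5°
Leg 3: φ1=1.3462772, φ2=1.1950112, Δφ=-0.1512659, Δλ=1.6493501 rad; a=sin²(Δφ/2)+cosφ1·cosφ2·sin²(Δλ/2)=0.0497697401; c=2·atan2(√a, √(1-a))=0.449969152; dist=6371·c=2866.753 ≈ 2866.8 km; running total=21409.5 km
Leg 3 bearing: y=sinΔλ·cosφ2=0.36587120, x=cosφ1·sinφ2-sinφ1·cosφ2·cosΔλ=0.23517890; θ=atan2(y, x)=57.2674° ≈ 57.3°
Leg 4: φ1=1.1950112, φ2=-0.0344929, Δφ=-1.2295042, Δλ=-2.3222269 rad; a=sin²(Δφ/2)+cosφ1·cosφ2·sin²(Δλ/2)=0.6412389792; c=2·atan2(√a, √(1-a))=1.857172618; dist=6371·c=11832.047 ≈ 11832.0 km; running total=33241.5 km
Leg 4 bearing: y=sinΔλ·cosφ2=-0.73027835, x=cosφ1·sinφ2-sinφ1·cosφ2·cosΔλ=0.62201265; θ=atan2(y, x)=-49.5774° <0 so +360° → 310.4226° ≈ 310.4°
Leg 5: φ1=-0.0344929, φ2=0.4895666, Δφ=0.5240595, Δλ=0.4157968 rad; a=sin²(Δφ/2)+cosφ1·cosφ2·sin²(Δλ/2)=0.1046785398; c=2·atan2(√a, √(1-a))=0.658937993; dist=6371·c=4198.094 ≈ 4198.1 km; running total=37439.6 km
Leg 5 bearing: y=sinΔλ·cosφ2=0.35647331, x=cosφ1·sinφ2-sinφ1·cosφ2·cosΔλ=0.49780574; θ=atan2(y, x)=35.6060° ≈ 35.6°
Leg 6: φ1=0.4895666, φ2=1.1001613, Δφ=0.6105947, Δλ=-0.1073744 rad; a=sin²(Δφ/2)+cosφ1·cosφ2·sin²(Δλ/2)=0.0914987705; c=2·atan2(√a, √(1-a))=0.614602958; dist=6371·c=3915.635 ≈ 3915.6 km; running total=41355.2 km
Leg 6 bearing: y=sinΔλ·cosφ2=-0.04859567, x=cosφ1·sinφ2-sinφ1·cosφ2·cosΔλ=0.57458284; θ=atan2(y, x)=-4.8343° <0 so +360° → 355.1657° ≈ 355.2°
Leg 7: φ1=1.1001613, φ2=-0.1117866, Δφ=-1.2119479, Δλ=0.1299031 rad; a=sin²(Δφ/2)+cosφ1·cosφ2·sin²(Δλ/2)=0.3263002493; c=2·atan2(√a, √(1-a))=1.215999875; dist=6371·c=7747.135 ≈ 7747.1 km; running total=49102.3 km
Leg 7 bearing: y=sinΔλ·cosφ2=0.12872954, x=cosφ1·sinφ2-sinφ1·cosφ2·cosΔλ=-0.92883922; θ=atan2(y, x)=172.1095° ≈ 172.1°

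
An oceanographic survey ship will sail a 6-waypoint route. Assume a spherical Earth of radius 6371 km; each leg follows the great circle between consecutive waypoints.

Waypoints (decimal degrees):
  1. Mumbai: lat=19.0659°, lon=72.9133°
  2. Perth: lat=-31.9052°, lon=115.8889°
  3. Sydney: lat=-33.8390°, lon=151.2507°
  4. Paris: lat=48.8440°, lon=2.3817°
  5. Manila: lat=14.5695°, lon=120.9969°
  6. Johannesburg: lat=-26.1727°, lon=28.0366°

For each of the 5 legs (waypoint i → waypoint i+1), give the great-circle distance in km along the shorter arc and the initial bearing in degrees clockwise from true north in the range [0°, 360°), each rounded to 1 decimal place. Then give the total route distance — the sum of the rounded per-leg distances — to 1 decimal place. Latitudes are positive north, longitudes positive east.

Leg 1: φ1=0.3327627, φ2=-0.5568508, Δφ=-0.8896135, Δλ=0.7500657 rad; a=sin²(Δφ/2)+cosφ1·cosφ2·sin²(Δλ/2)=0.2928021729; c=2·atan2(√a, √(1-a))=1.143517670; dist=6371·c=7285.351 ≈ 7285.4 km; running total=7285.4 km
Leg 1 bearing: y=sinΔλ·cosφ2=0.57870013, x=cosφ1·sinφ2-sinφ1·cosφ2·cosΔλ=-0.70241184; θ=atan2(y, x)=140.5157° ≈ 140.5°
Leg 2: φ1=-0.5568508, φ2=-0.5906020, Δφ=-0.0337512, Δλ=0.6171798 rad; a=sin²(Δφ/2)+cosφ1·cosφ2·sin²(Δλ/2)=0.0653272776; c=2·atan2(√a, √(1-a))=0.516920014; dist=6371·c=3293.297 ≈ 3293.3 km; running total=10578.7 km
Leg 2 bearing: y=sinΔλ·cosφ2=0.48070269, x=cosφ1·sinφ2-sinφ1·cosφ2·cosΔλ=-0.11473196; θ=atan2(y, x)=103.4240° ≈ 103.4°
Leg 3: φ1=-0.5906020, φ2=0.8524886, Δφ=1.4430906, Δλ=-2.5982542 rad; a=sin²(Δφ/2)+cosφ1·cosφ2·sin²(Δλ/2)=0.9435907614; c=2·atan2(√a, √(1-a))=2.661996900; dist=6371·c=16959.582 ≈ 16959.6 km; running total=27538.3 km
Leg 3 bearing: y=sinΔλ·cosφ2=-0.34024134, x=cosφ1·sinφ2-sinφ1·cosφ2·cosΔλ=0.31168056; θ=atan2(y, x)=-47.5085° <0 so +360° → 312.4915° ≈ 312.5°
Leg 4: φ1=0.8524886, φ2=0.2542857, Δφ=-0.5982029, Δλ=2.0702258 rad; a=sin²(Δφ/2)+cosφ1·cosφ2·sin²(Δλ/2)=0.5578250983; c=2·atan2(√a, √(1-a))=1.686705891; dist=6371·c=10746.003 ≈ 10746.0 km; running total=38284.3 km
Leg 4 bearing: y=sinΔλ·cosφ2=0.84962693, x=cosφ1·sinφ2-sinφ1·cosφ2·cosΔλ=0.51454749; θ=atan2(y, x)=58.8002° ≈ 58.8°
Leg 5: φ1=0.2542857, φ2=-0.4567998, Δφ=-0.7110855, Δλ=-1.6224633 rad; a=sin²(Δφ/2)+cosφ1·cosφ2·sin²(Δλ/2)=0.5779067629; c=2·atan2(√a, √(1-a))=1.727247311; dist=6371·c=11004.293 ≈ 11004.3 km; running total=49288.6 km
Leg 5 bearing: y=sinΔλ·cosφ2=-0.89627101, x=cosφ1·sinφ2-sinφ1·cosφ2·cosΔλ=-0.41523537; θ=atan2(y, x)=-114.8579° <0 so +360° → 245.1421° ≈ 245.1°

Leg 1: dist=7285.4 km, bearing=140.5°
Leg 2: dist=3293.3 km, bearing=103.4°
Leg 3: dist=16959.6 km, bearing=312.5°
Leg 4: dist=10746.0 km, bearing=58.8°
Leg 5: dist=11004.3 km, bearing=245.1°
Total: 49288.6 km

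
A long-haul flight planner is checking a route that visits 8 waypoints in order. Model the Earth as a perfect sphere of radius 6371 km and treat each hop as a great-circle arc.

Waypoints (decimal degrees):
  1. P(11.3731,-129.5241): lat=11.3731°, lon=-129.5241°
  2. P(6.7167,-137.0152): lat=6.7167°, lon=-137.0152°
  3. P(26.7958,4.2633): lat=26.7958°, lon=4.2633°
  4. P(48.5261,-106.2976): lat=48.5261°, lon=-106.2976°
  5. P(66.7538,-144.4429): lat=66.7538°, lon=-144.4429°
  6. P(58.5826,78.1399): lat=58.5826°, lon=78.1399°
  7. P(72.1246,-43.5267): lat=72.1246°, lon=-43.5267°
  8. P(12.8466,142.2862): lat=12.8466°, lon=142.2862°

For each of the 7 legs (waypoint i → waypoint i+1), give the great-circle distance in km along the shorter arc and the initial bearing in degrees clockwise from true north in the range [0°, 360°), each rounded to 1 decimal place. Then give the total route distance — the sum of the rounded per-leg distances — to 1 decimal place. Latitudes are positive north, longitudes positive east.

Leg 1: φ1=0.1984980, φ2=0.1172285, Δφ=-0.0812695, Δλ=-0.1307444 rad; a=sin²(Δφ/2)+cosφ1·cosφ2·sin²(Δλ/2)=0.0058052025; c=2·atan2(√a, √(1-a))=0.152531582; dist=6371·c=971.779 ≈ 971.8 km; running total=971.8 km
Leg 1 bearing: y=sinΔλ·cosφ2=-0.12947739, x=cosφ1·sinφ2-sinφ1·cosφ2·cosΔλ=-0.07950858; θ=atan2(y, x)=-121.5530° <0 so +360° → 238.4470° ≈ 238.4°
Leg 2: φ1=0.1172285, φ2=0.4676749, Δφ=0.3504464, Δλ=2.4657750 rad; a=sin²(Δφ/2)+cosφ1·cosφ2·sin²(Δλ/2)=0.8194552804; c=2·atan2(√a, √(1-a))=2.263877580; dist=6371·c=14423.164 ≈ 14423.2 km; running total=15395.0 km
Leg 2 bearing: y=sinΔλ·cosφ2=0.55836476, x=cosφ1·sinφ2-sinφ1·cosφ2·cosΔλ=0.52917114; θ=atan2(y, x)=46.5377° ≈ 46.5°
Leg 3: φ1=0.4676749, φ2=0.8469402, Δφ=0.3792653, Δλ=-1.9296517 rad; a=sin²(Δφ/2)+cosφ1·cosφ2·sin²(Δλ/2)=0.4349217920; c=2·atan2(√a, √(1-a))=1.440269591; dist=6371·c=9175.958 ≈ 9176.0 km; running total=24571.0 km
Leg 3 bearing: y=sinΔλ·cosφ2=-0.62009126, x=cosφ1·sinφ2-sinφ1·cosφ2·cosΔλ=0.77365763; θ=atan2(y, x)=-38.7124° <0 so +360° → 321.2876° ≈ 321.3°
Leg 4: φ1=0.8469402, φ2=1.1650736, Δφ=0.3181334, Δλ=-0.6657611 rad; a=sin²(Δφ/2)+cosφ1·cosφ2·sin²(Δλ/2)=0.0529998630; c=2·atan2(√a, √(1-a))=0.464601315; dist=6371·c=2959.975 ≈ 2960.0 km; running total=27531.0 km
Leg 4 bearing: y=sinΔλ·cosφ2=-0.24377901, x=cosφ1·sinφ2-sinφ1·cosφ2·cosΔλ=0.37594588; θ=atan2(y, x)=-32.9611° <0 so +360° → 327.0389° ≈ 327.0°
Leg 5: φ1=1.1650736, φ2=1.0224593, Δφ=-0.1426143, Δλ=3.8848027 rad; a=sin²(Δφ/2)+cosφ1·cosφ2·sin²(Δλ/2)=0.1836857474; c=2·atan2(√a, √(1-a))=0.885853796; dist=6371·c=5643.775 ≈ 5643.8 km; running total=33174.8 km
Leg 5 bearing: y=sinΔλ·cosφ2=-0.35271914, x=cosφ1·sinφ2-sinφ1·cosφ2·cosΔλ=0.68947109; θ=atan2(y, x)=-27.0933° <0 so +360° → 332.9067° ≈ 332.9°
Leg 6: φ1=1.0224593, φ2=1.2588117, Δφ=0.2363525, Δλ=-2.1234828 rad; a=sin²(Δφ/2)+cosφ1·cosφ2·sin²(Δλ/2)=0.1359006350; c=2·atan2(√a, √(1-a))=0.755106246; dist=6371·c=4810.782 ≈ 4810.8 km; running total=37985.6 km
Leg 6 bearing: y=sinΔλ·cosφ2=-0.26124877, x=cosφ1·sinφ2-sinφ1·cosφ2·cosΔλ=0.63362109; θ=atan2(y, x)=-22.4069° <0 so +360° → 337.5931° ≈ 337.6°
Leg 7: φ1=1.2588117, φ2=0.2242155, Δφ=-1.0345963, Δλ=3.2430469 rad; a=sin²(Δφ/2)+cosφ1·cosφ2·sin²(Δλ/2)=0.5430588169; c=2·atan2(√a, √(1-a))=1.657020762; dist=6371·c=10556.879 ≈ 10556.9 km; running total=48542.5 km
Leg 7 bearing: y=sinΔλ·cosφ2=-0.09874513, x=cosφ1·sinφ2-sinφ1·cosφ2·cosΔλ=0.99137942; θ=atan2(y, x)=-5.6881° <0 so +360° → 354.3119° ≈ 354.3°

Leg 1: dist=971.8 km, bearing=238.4°
Leg 2: dist=14423.2 km, bearing=46.5°
Leg 3: dist=9176.0 km, bearing=321.3°
Leg 4: dist=2960.0 km, bearing=327.0°
Leg 5: dist=5643.8 km, bearing=332.9°
Leg 6: dist=4810.8 km, bearing=337.6°
Leg 7: dist=10556.9 km, bearing=354.3°
Total: 48542.5 km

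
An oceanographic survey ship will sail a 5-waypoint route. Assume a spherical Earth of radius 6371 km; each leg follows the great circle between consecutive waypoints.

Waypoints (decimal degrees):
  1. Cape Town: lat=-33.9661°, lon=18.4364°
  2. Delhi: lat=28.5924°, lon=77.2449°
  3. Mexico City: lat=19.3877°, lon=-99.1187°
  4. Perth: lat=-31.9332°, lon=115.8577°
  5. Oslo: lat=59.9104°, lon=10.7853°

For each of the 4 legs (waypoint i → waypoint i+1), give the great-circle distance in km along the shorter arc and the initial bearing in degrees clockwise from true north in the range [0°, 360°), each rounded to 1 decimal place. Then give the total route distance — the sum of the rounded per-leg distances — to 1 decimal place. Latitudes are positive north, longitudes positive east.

Leg 1: dist=9306.8 km, bearing=49.1°
Leg 2: dist=14665.7 km, bearing=355.4°
Leg 3: dist=16263.0 km, bearing=241.1°
Leg 4: dist=13858.4 km, bearing=324.0°
Total: 54093.9 km

Leg 1: φ1=-0.5928203, φ2=0.4990315, Δφ=1.0918518, Δλ=1.0264020 rad; a=sin²(Δφ/2)+cosφ1·cosφ2·sin²(Δλ/2)=0.4451169695; c=2·atan2(√a, √(1-a))=1.460808641; dist=6371·c=9306.812 ≈ 9306.8 km; running total=9306.8 km
Leg 1 bearing: y=sinΔλ·cosφ2=0.75111703, x=cosφ1·sinφ2-sinφ1·cosφ2·cosΔλ=0.65097973; θ=atan2(y, x)=49.0851° ≈ 49.1°
Leg 2: φ1=0.4990315, φ2=0.3383792, Δφ=-0.1606523, Δλ=-3.0781255 rad; a=sin²(Δφ/2)+cosφ1·cosφ2·sin²(Δλ/2)=0.8338605475; c=2·atan2(√a, √(1-a))=2.301939544; dist=6371·c=14665.657 ≈ 14665.7 km; running total=23972.5 km
Leg 2 bearing: y=sinΔλ·cosφ2=-0.05982800, x=cosφ1·sinφ2-sinφ1·cosφ2·cosΔλ=0.74200347; θ=atan2(y, x)=-4.6098° <0 so +360° → 355.3902° ≈ 355.4°
Leg 3: φ1=0.3383792, φ2=-0.5573395, Δφ=-0.8957187, Δλ=3.7520460 rad; a=sin²(Δφ/2)+cosφ1·cosφ2·sin²(Δλ/2)=0.9157683571; c=2·atan2(√a, √(1-a))=2.552664822; dist=6371·c=16263.028 ≈ 16263.0 km; running total=40235.5 km
Leg 3 bearing: y=sinΔλ·cosφ2=-0.48648806, x=cosφ1·sinφ2-sinφ1·cosφ2·cosΔλ=-0.26809712; θ=atan2(y, x)=-118.8586° <0 so +360° → 241.1414° ≈ 241.1°
Leg 4: φ1=-0.5573395, φ2=1.0456337, Δφ=1.6029732, Δλ=-1.8338593 rad; a=sin²(Δφ/2)+cosφ1·cosφ2·sin²(Δλ/2)=0.7841473972; c=2·atan2(√a, √(1-a))=2.175228316; dist=6371·c=13858.380 ≈ 13858.4 km; running total=54093.9 km
Leg 4 bearing: y=sinΔλ·cosφ2=-0.48410613, x=cosφ1·sinφ2-sinφ1·cosφ2·cosΔλ=0.66534374; θ=atan2(y, x)=-36.0397° <0 so +360° → 323.9603° ≈ 324.0°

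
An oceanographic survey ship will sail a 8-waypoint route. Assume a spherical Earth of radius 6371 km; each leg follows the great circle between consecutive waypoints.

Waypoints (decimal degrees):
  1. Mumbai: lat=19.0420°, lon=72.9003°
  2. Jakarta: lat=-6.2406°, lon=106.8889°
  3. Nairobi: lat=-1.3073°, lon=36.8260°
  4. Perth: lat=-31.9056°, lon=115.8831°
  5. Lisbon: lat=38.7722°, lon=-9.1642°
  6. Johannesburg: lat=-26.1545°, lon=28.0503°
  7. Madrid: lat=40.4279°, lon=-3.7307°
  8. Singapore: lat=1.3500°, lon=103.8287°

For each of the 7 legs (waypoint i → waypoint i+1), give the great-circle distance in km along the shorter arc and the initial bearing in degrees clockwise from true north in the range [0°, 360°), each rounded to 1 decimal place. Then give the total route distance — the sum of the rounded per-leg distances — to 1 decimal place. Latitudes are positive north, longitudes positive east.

Leg 1: dist=4665.2 km, bearing=123.8°
Leg 2: dist=7788.1 km, bearing=270.9°
Leg 3: dist=8898.7 km, bearing=122.2°
Leg 4: dist=15046.9 km, bearing=294.8°
Leg 5: dist=8191.0 km, bearing=145.5°
Leg 6: dist=8099.8 km, bearing=335.2°
Leg 7: dist=11383.6 km, bearing=77.4°
Total: 64073.3 km

Leg 1: φ1=0.3323456, φ2=-0.1089190, Δφ=-0.4412646, Δλ=0.5932130 rad; a=sin²(Δφ/2)+cosφ1·cosφ2·sin²(Δλ/2)=0.1281664131; c=2·atan2(√a, √(1-a))=0.732257310; dist=6371·c=4665.211 ≈ 4665.2 km; running total=4665.2 km
Leg 1 bearing: y=sinΔλ·cosφ2=0.55571525, x=cosφ1·sinφ2-sinφ1·cosφ2·cosΔλ=-0.37167150; θ=atan2(y, x)=123.7753° ≈ 123.8°
Leg 2: φ1=-0.1089190, φ2=-0.0228167, Δφ=0.0861023, Δλ=-1.2228283 rad; a=sin²(Δφ/2)+cosφ1·cosφ2·sin²(Δλ/2)=0.3293202432; c=2·atan2(√a, √(1-a))=1.222433414; dist=6371·c=7788.123 ≈ 7788.1 km; running total=12453.3 km
Leg 2 bearing: y=sinΔλ·cosφ2=-0.93982284, x=cosφ1·sinφ2-sinφ1·cosφ2·cosΔλ=0.01437756; θ=atan2(y, x)=-89.1235° <0 so +360° → 270.8765° ≈ 270.9°
Leg 3: φ1=-0.0228167, φ2=-0.5568578, Δφ=-0.5340411, Δλ=1.3798067 rad; a=sin²(Δφ/2)+cosφ1·cosφ2·sin²(Δλ/2)=0.4134164313; c=2·atan2(√a, √(1-a))=1.396751842; dist=6371·c=8898.706 ≈ 8898.7 km; running total=21352.0 km
Leg 3 bearing: y=sinΔλ·cosφ2=0.83348400, x=cosφ1·sinφ2-sinφ1·cosφ2·cosΔλ=-0.52470713; θ=atan2(y, x)=122.1918° ≈ 122.2°
Leg 4: φ1=-0.5568578, φ2=0.6767025, Δφ=1.2335603, Δλ=-2.1824871 rad; a=sin²(Δφ/2)+cosφ1·cosφ2·sin²(Δλ/2)=0.8555223333; c=2·atan2(√a, √(1-a))=2.361779124; dist=6371·c=15046.895 ≈ 15046.9 km; running total=36398.9 km
Leg 4 bearing: y=sinΔλ·cosφ2=-0.63827587, x=cosφ1·sinφ2-sinφ1·cosφ2·cosΔλ=0.29499050; θ=atan2(y, x)=-65.1951° <0 so +360° → 294.8049° ≈ 294.8°
Leg 5: φ1=0.6767025, φ2=-0.4564821, Δφ=-1.1331847, Δλ=0.6495156 rad; a=sin²(Δφ/2)+cosφ1·cosφ2·sin²(Δλ/2)=0.3593603979; c=2·atan2(√a, √(1-a))=1.285669454; dist=6371·c=8191.000 ≈ 8191.0 km; running total=44589.9 km
Leg 5 bearing: y=sinΔλ·cosφ2=0.54287435, x=cosφ1·sinφ2-sinφ1·cosφ2·cosΔλ=-0.79130870; θ=atan2(y, x)=145.5481° ≈ 145.5°
Leg 6: φ1=-0.4564821, φ2=0.7056000, Δφ=1.1620821, Δλ=-0.5546831 rad; a=sin²(Δφ/2)+cosφ1·cosφ2·sin²(Δλ/2)=0.3525080866; c=2·atan2(√a, √(1-a))=1.271357735; dist=6371·c=8099.820 ≈ 8099.8 km; running total=52689.7 km
Leg 6 bearing: y=sinΔλ·cosφ2=-0.40091611, x=cosφ1·sinφ2-sinφ1·cosφ2·cosΔλ=0.86732394; θ=atan2(y, x)=-24.8085° <0 so +360° → 335.1915° ≈ 335.2°
Leg 7: φ1=0.7056000, φ2=0.0235619, Δφ=-0.6820380, Δλ=1.8772657 rad; a=sin²(Δφ/2)+cosφ1·cosφ2·sin²(Δλ/2)=0.6071572765; c=2·atan2(√a, √(1-a))=1.786786350; dist=6371·c=11383.616 ≈ 11383.6 km; running total=64073.3 km
Leg 7 bearing: y=sinΔλ·cosφ2=0.95314005, x=cosφ1·sinφ2-sinφ1·cosφ2·cosΔλ=0.21352591; θ=atan2(y, x)=77.3729° ≈ 77.4°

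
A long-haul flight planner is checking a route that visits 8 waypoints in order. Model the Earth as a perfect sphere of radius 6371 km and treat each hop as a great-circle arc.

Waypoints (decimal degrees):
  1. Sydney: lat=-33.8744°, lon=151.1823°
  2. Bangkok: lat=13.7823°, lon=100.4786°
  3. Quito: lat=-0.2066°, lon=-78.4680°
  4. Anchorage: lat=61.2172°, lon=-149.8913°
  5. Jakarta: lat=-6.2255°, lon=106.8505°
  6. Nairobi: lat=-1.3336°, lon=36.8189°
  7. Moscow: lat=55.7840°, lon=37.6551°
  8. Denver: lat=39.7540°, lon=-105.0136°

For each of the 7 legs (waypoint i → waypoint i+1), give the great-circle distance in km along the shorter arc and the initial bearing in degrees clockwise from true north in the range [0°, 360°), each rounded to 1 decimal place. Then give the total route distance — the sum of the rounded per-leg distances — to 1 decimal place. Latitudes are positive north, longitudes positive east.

Leg 1: φ1=-0.5912198, φ2=0.2405465, Δφ=0.8317663, Δλ=-0.8849465 rad; a=sin²(Δφ/2)+cosφ1·cosφ2·sin²(Δλ/2)=0.3110473577; c=2·atan2(√a, √(1-a))=1.183263570; dist=6371·c=7538.572 ≈ 7538.6 km; running total=7538.6 km
Leg 1 bearing: y=sinΔλ·cosφ2=-0.75159946, x=cosφ1·sinφ2-sinφ1·cosφ2·cosΔλ=0.54063466; θ=atan2(y, x)=-54.2721° <0 so +360° → 305.7279° ≈ 305.7°
Leg 2: φ1=0.2405465, φ2=-0.0036059, Δφ=-0.2441524, Δλ=-3.1232074 rad; a=sin²(Δφ/2)+cosφ1·cosφ2·sin²(Δλ/2)=0.9859482513; c=2·atan2(√a, √(1-a))=2.903953737; dist=6371·c=18501.089 ≈ 18501.1 km; running total=26039.7 km
Leg 2 bearing: y=sinΔλ·cosφ2=-0.01838414, x=cosφ1·sinφ2-sinφ1·cosφ2·cosΔλ=0.23468961; θ=atan2(y, x)=-4.4791° <0 so +360° → 355.5209° ≈ 355.5°
Leg 3: φ1=-0.0036059, φ2=1.0684417, Δφ=1.0720475, Δλ=-1.2465717 rad; a=sin²(Δφ/2)+cosφ1·cosφ2·sin²(Δλ/2)=0.4248855131; c=2·atan2(√a, √(1-a))=1.419996456; dist=6371·c=9046.797 ≈ 9046.8 km; running total=35086.5 km
Leg 3 bearing: y=sinΔλ·cosφ2=-0.45640398, x=cosφ1·sinφ2-sinφ1·cosφ2·cosΔλ=0.87699866; θ=atan2(y, x)=-27.4932° <0 so +360° → 332.5068° ≈ 332.5°
Leg 4: φ1=1.0684417, φ2=-0.1086555, Δφ=-1.1770972, Δλ=4.4809897 rad; a=sin²(Δφ/2)+cosφ1·cosφ2·sin²(Δλ/2)=0.6024088301; c=2·atan2(√a, √(1-a))=1.777073741; dist=6371·c=11321.737 ≈ 11321.7 km; running total=46408.2 km
Leg 4 bearing: y=sinΔλ·cosφ2=-0.96760643, x=cosφ1·sinφ2-sinφ1·cosφ2·cosΔλ=0.14760599; θ=atan2(y, x)=-81.3265° <0 so +360° → 278.6735° ≈ 278.7°
Leg 5: φ1=-0.1086555, φ2=-0.0232757, Δφ=0.0853798, Δλ=-1.2222820 rad; a=sin²(Δφ/2)+cosφ1·cosφ2·sin²(Δλ/2)=0.3290401003; c=2·atan2(√a, √(1-a))=1.221837258; dist=6371·c=7784.325 ≈ 7784.3 km; running total=54192.5 km
Leg 5 bearing: y=sinΔλ·cosφ2=-0.93962653, x=cosφ1·sinφ2-sinφ1·cosφ2·cosΔλ=0.01388668; θ=atan2(y, x)=-89.1533° <0 so +360° → 270.8467° ≈ 270.8°
Leg 6: φ1=-0.0232757, φ2=0.9736145, Δφ=0.9968902, Δλ=0.0145944 rad; a=sin²(Δφ/2)+cosφ1·cosφ2·sin²(Δλ/2)=0.2285716785; c=2·atan2(√a, √(1-a))=0.996961469; dist=6371·c=6351.642 ≈ 6351.6 km; running total=60544.1 km
Leg 6 bearing: y=sinΔλ·cosφ2=0.00820637, x=cosφ1·sinφ2-sinφ1·cosφ2·cosΔλ=0.83978528; θ=atan2(y, x)=0.5599° ≈ 0.6°
Leg 7: φ1=0.9736145, φ2=0.6938382, Δφ=-0.2797763, Δλ=-2.4900386 rad; a=sin²(Δφ/2)+cosφ1·cosφ2·sin²(Δλ/2)=0.4074664798; c=2·atan2(√a, √(1-a))=1.384656246; dist=6371·c=8821.645 ≈ 8821.6 km; running total=69365.7 km
Leg 7 bearing: y=sinΔλ·cosφ2=-0.46621620, x=cosφ1·sinφ2-sinφ1·cosφ2·cosΔλ=0.86509690; θ=atan2(y, x)=-28.3210° <0 so +360° → 331.6790° ≈ 331.7°

Leg 1: dist=7538.6 km, bearing=305.7°
Leg 2: dist=18501.1 km, bearing=355.5°
Leg 3: dist=9046.8 km, bearing=332.5°
Leg 4: dist=11321.7 km, bearing=278.7°
Leg 5: dist=7784.3 km, bearing=270.8°
Leg 6: dist=6351.6 km, bearing=0.6°
Leg 7: dist=8821.6 km, bearing=331.7°
Total: 69365.7 km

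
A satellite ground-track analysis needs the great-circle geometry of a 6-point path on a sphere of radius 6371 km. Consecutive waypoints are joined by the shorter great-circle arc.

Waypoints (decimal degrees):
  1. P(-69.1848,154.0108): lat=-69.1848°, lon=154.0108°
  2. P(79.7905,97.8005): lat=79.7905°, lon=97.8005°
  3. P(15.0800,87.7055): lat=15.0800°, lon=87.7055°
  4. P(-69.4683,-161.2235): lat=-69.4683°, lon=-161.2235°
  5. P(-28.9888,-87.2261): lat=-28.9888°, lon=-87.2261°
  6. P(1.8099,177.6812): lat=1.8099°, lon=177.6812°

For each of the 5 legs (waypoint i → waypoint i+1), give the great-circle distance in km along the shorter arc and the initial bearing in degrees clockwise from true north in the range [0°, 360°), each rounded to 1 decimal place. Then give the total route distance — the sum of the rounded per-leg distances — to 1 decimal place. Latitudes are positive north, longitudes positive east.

Leg 1: dist=16928.3 km, bearing=341.6°
Leg 2: dist=7214.1 km, bearing=190.8°
Leg 3: dist=12390.7 km, bearing=159.4°
Leg 4: dist=6385.2 km, bearing=86.2°
Leg 5: dist=10600.4 km, bearing=269.1°
Total: 53518.7 km

Leg 1: φ1=-1.2075026, φ2=1.3926069, Δφ=2.6001095, Δλ=-0.9810548 rad; a=sin²(Δφ/2)+cosφ1·cosφ2·sin²(Δλ/2)=0.9424508659; c=2·atan2(√a, √(1-a))=2.657079319; dist=6371·c=16928.252 ≈ 16928.3 km; running total=16928.3 km
Leg 1 bearing: y=sinΔλ·cosφ2=-0.14730800, x=cosφ1·sinφ2-sinφ1·cosφ2·cosΔλ=0.44187021; θ=atan2(y, x)=-18.4370° <0 so +360° → 341.5630° ≈ 341.6°
Leg 2: φ1=1.3926069, φ2=0.2631957, Δφ=-1.1294113, Δλ=-0.1761910 rad; a=sin²(Δφ/2)+cosφ1·cosφ2·sin²(Δλ/2)=0.2877286984; c=2·atan2(√a, √(1-a))=1.132339684; dist=6371·c=7214.136 ≈ 7214.1 km; running total=24142.4 km
Leg 2 bearing: y=sinΔλ·cosφ2=-0.16924475, x=cosφ1·sinφ2-sinφ1·cosφ2·cosΔλ=-0.88944915; θ=atan2(y, x)=-169.2265° <0 so +360° → 190.7735° ≈ 190.8°
Leg 3: φ1=0.2631957, φ2=-1.2124506, Δφ=-1.4756462, Δλ=-4.3446307 rad; a=sin²(Δφ/2)+cosφ1·cosφ2·sin²(Δλ/2)=0.6826966970; c=2·atan2(√a, √(1-a))=1.944851711; dist=6371·c=12390.650 ≈ 12390.7 km; running total=36533.1 km
Leg 3 bearing: y=sinΔλ·cosφ2=0.32727451, x=cosφ1·sinφ2-sinφ1·cosφ2·cosΔλ=-0.87142358; θ=atan2(y, x)=159.4157° ≈ 159.4°
Leg 4: φ1=-1.2124506, φ2=-0.5059500, Δφ=0.7065006, Δλ=1.2914983 rad; a=sin²(Δφ/2)+cosφ1·cosφ2·sin²(Δλ/2)=0.2307858616; c=2·atan2(√a, √(1-a))=1.002225499; dist=6371·c=6385.179 ≈ 6385.2 km; running total=42918.3 km
Leg 4 bearing: y=sinΔλ·cosφ2=0.84081856, x=cosφ1·sinφ2-sinφ1·cosφ2·cosΔλ=0.05584922; θ=atan2(y, x)=86.1999° ≈ 86.2°
Leg 5: φ1=-0.5059500, φ2=0.0315887, Δφ=0.5375387, Δλ=4.6235046 rad; a=sin²(Δφ/2)+cosφ1·cosφ2·sin²(Δλ/2)=0.5464569751; c=2·atan2(√a, √(1-a))=1.663844487; dist=6371·c=10600.353 ≈ 10600.4 km; running total=53518.7 km
Leg 5 bearing: y=sinΔλ·cosφ2=-0.99555547, x=cosφ1·sinφ2-sinφ1·cosφ2·cosΔλ=-0.01537214; θ=atan2(y, x)=-90.8846° <0 so +360° → 269.1154° ≈ 269.1°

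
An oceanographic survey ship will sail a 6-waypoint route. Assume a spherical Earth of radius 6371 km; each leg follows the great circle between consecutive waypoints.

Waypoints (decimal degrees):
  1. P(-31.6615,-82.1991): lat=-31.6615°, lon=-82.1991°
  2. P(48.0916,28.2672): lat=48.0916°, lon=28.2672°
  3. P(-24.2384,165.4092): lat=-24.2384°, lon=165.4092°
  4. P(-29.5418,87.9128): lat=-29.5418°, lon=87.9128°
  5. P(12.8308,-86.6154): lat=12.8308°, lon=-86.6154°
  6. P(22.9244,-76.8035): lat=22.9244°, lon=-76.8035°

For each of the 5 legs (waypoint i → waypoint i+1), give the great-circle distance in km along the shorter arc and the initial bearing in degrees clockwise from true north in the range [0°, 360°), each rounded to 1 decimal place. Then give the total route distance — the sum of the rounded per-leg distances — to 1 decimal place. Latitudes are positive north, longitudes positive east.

Leg 1: φ1=-0.5525974, φ2=0.8393568, Δφ=1.3919542, Δλ=1.9280006 rad; a=sin²(Δφ/2)+cosφ1·cosφ2·sin²(Δλ/2)=0.7947135121; c=2·atan2(√a, √(1-a))=2.201145699; dist=6371·c=14023.499 ≈ 14023.5 km; running total=14023.5 km
Leg 1 bearing: y=sinΔλ·cosφ2=0.62577986, x=cosφ1·sinφ2-sinφ1·cosφ2·cosΔλ=0.51085746; θ=atan2(y, x)=50.7734° ≈ 50.8°
Leg 2: φ1=0.8393568, φ2=-0.4230399, Δφ=-1.2623966, Δλ=2.3935794 rad; a=sin²(Δφ/2)+cosφ1·cosφ2·sin²(Δλ/2)=0.8759955568; c=2·atan2(√a, √(1-a))=2.421873846; dist=6371·c=15429.758 ≈ 15429.8 km; running total=29453.3 km
Leg 2 bearing: y=sinΔλ·cosφ2=0.62022223, x=cosφ1·sinφ2-sinφ1·cosφ2·cosΔλ=0.22323474; θ=atan2(y, x)=70.2048° ≈ 70.2°
Leg 3: φ1=-0.4230399, φ2=-0.5156017, Δφ=-0.0925618, Δλ=-1.3525673 rad; a=sin²(Δφ/2)+cosφ1·cosφ2·sin²(Δλ/2)=0.3129160155; c=2·atan2(√a, √(1-a))=1.187296918; dist=6371·c=7564.269 ≈ 7564.3 km; running total=37017.6 km
Leg 3 bearing: y=sinΔλ·cosφ2=-0.84936200, x=cosφ1·sinφ2-sinφ1·cosφ2·cosΔλ=-0.37226674; θ=atan2(y, x)=-113.6674° <0 so +360° → 246.3326° ≈ 246.3°
Leg 4: φ1=-0.5156017, φ2=0.2239397, Δφ=0.7395414, Δλ=-3.0460917 rad; a=sin²(Δφ/2)+cosφ1·cosφ2·sin²(Δλ/2)=0.9769509717; c=2·atan2(√a, √(1-a))=2.836775831; dist=6371·c=18073.099 ≈ 18073.1 km; running total=55090.7 km
Leg 4 bearing: y=sinΔλ·cosφ2=-0.09297480, x=cosφ1·sinφ2-sinφ1·cosφ2·cosΔλ=-0.28535376; θ=atan2(y, x)=-161.9532° <0 so +360° → 198.0468° ≈ 198.0°
Leg 5: φ1=0.2239397, φ2=0.4001063, Δφ=0.1761666, Δλ=0.1712500 rad; a=sin²(Δφ/2)+cosφ1·cosφ2·sin²(Δλ/2)=0.0143065146; c=2·atan2(√a, √(1-a))=0.239793790; dist=6371·c=1527.726 ≈ 1527.7 km; running total=56618.4 km
Leg 5 bearing: y=sinΔλ·cosφ2=0.15695478, x=cosφ1·sinφ2-sinφ1·cosφ2·cosΔλ=0.17824856; θ=atan2(y, x)=41.3652° ≈ 41.4°

Leg 1: dist=14023.5 km, bearing=50.8°
Leg 2: dist=15429.8 km, bearing=70.2°
Leg 3: dist=7564.3 km, bearing=246.3°
Leg 4: dist=18073.1 km, bearing=198.0°
Leg 5: dist=1527.7 km, bearing=41.4°
Total: 56618.4 km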